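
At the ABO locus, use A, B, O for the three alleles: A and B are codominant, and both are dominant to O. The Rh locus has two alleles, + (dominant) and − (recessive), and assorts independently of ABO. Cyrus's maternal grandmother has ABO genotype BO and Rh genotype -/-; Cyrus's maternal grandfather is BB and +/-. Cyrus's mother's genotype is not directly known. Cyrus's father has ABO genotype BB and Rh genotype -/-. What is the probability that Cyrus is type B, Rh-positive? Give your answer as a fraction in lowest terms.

1/4

Cyrus's mother's ABO genotype from BO × BB: 1/2 BB, 1/2 BO.
Crossing each possibility with the father BB and summing P(type B): 1/2·1 + 1/2·1 = 1.
Similarly for Rh via the mother's Rh distribution: P(Rh+) = 1/4.
Independent loci: 1 × 1/4 = 1/4.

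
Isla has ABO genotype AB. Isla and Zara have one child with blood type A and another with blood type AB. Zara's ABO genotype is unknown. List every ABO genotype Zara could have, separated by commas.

For each candidate genotype of Zara, check whether crossing it with AB can produce every observed child phenotype.
  AA → possible child types {A, AB} ✓
  AB → possible child types {A, B, AB} ✓
  AO → possible child types {A, B, AB} ✓
  BB → possible child types {B, AB} ✗
  BO → possible child types {A, B, AB} ✓
  OO → possible child types {A, B} ✗

AA, AB, AO, BO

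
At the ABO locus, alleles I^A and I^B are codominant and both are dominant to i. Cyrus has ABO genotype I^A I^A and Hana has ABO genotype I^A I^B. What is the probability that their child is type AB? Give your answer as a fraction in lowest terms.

ABO cross I^A I^A × I^A I^B → offspring phenotypes: 1/2 A, 1/2 AB.
So P(type AB) = 1/2.

1/2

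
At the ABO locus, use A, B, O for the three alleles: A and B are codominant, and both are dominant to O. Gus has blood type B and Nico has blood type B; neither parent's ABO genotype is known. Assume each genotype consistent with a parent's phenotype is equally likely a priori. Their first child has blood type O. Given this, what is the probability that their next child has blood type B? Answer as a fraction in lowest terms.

Possible genotypes: Gus ∈ {BB, BO}; Nico ∈ {BB, BO}.
Weight each parental genotype pair by prior × P(type-O child):
  BO × BO: posterior weight 1; P(next child type B) = 3/4.
Weighted sum = 3/4.

3/4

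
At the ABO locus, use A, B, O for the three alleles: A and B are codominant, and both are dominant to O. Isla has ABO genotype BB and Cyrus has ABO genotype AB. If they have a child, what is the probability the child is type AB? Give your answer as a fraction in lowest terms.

ABO cross BB × AB → offspring phenotypes: 1/2 B, 1/2 AB.
So P(type AB) = 1/2.

1/2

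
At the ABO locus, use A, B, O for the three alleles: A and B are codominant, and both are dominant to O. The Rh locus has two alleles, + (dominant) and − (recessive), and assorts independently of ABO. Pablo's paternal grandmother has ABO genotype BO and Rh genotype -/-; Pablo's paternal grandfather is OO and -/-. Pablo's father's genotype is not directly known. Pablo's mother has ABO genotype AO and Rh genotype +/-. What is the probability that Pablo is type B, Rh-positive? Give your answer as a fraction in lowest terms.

Pablo's father's ABO genotype from BO × OO: 1/2 BO, 1/2 OO.
Crossing each possibility with the mother AO and summing P(type B): 1/2·1/4 + 1/2·0 = 1/8.
Similarly for Rh via the father's Rh distribution: P(Rh+) = 1/2.
Independent loci: 1/8 × 1/2 = 1/16.

1/16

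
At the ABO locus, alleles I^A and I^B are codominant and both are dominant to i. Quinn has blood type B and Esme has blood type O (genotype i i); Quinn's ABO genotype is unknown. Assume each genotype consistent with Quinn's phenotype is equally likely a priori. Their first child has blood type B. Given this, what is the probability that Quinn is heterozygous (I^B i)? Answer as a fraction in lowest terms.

Possible genotypes: Quinn ∈ {I^B I^B, I^B i}; Esme ∈ {i i}.
Weight each parental genotype pair by prior × P(type-B child):
  I^B I^B × i i: posterior weight 2/3.
  I^B i × i i: posterior weight 1/3.
Sum the posterior weight over pairs where Quinn is I^B i: 1/3.

1/3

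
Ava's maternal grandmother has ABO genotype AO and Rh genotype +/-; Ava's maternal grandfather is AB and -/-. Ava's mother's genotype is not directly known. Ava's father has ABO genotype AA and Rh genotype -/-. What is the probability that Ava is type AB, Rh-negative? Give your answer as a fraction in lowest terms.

3/16

Ava's mother's ABO genotype from AO × AB: 1/4 AA, 1/4 AB, 1/4 AO, 1/4 BO.
Crossing each possibility with the father AA and summing P(type AB): 1/4·0 + 1/4·1/2 + 1/4·0 + 1/4·1/2 = 1/4.
Similarly for Rh via the mother's Rh distribution: P(Rh-) = 3/4.
Independent loci: 1/4 × 3/4 = 3/16.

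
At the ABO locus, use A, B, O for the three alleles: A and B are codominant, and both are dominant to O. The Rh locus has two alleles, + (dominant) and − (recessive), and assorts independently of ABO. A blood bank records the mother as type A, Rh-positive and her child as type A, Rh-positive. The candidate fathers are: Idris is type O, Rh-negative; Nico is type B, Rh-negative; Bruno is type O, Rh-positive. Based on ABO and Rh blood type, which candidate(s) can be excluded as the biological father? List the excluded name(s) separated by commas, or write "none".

none

A candidate is excluded only if no genotype consistent with his phenotype could produce a type A, Rh-positive child with a type A, Rh-positive mother.
Every candidate has at least one consistent genotype combination, so none can be excluded.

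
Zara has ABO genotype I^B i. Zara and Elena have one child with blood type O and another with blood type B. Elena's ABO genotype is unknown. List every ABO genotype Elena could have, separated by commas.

For each candidate genotype of Elena, check whether crossing it with I^B i can produce every observed child phenotype.
  I^A I^A → possible child types {A, AB} ✗
  I^A I^B → possible child types {A, B, AB} ✗
  I^A i → possible child types {O, A, B, AB} ✓
  I^B I^B → possible child types {B} ✗
  I^B i → possible child types {O, B} ✓
  i i → possible child types {O, B} ✓

I^A i, I^B i, i i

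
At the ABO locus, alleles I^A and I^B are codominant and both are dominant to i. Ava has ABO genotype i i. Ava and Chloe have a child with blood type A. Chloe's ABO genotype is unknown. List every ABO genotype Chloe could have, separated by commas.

For each candidate genotype of Chloe, check whether crossing it with i i can produce every observed child phenotype.
  I^A I^A → possible child types {A} ✓
  I^A I^B → possible child types {A, B} ✓
  I^A i → possible child types {O, A} ✓
  I^B I^B → possible child types {B} ✗
  I^B i → possible child types {O, B} ✗
  i i → possible child types {O} ✗

I^A I^A, I^A I^B, I^A i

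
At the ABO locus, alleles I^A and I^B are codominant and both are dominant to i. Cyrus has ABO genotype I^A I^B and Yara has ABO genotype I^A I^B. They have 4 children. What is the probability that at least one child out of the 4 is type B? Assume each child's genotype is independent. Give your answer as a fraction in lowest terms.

175/256

ABO cross I^A I^B × I^A I^B → 1/4 A, 1/4 B, 1/2 AB.
So P(type B) = 1/4 per child.
P(none) = (3/4)^4 = 81/256; P(at least one) = 1 − 81/256 = 175/256.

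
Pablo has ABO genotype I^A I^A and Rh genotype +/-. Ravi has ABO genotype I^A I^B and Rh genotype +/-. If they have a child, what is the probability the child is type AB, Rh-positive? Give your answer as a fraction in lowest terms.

ABO cross I^A I^A × I^A I^B → offspring phenotypes: 1/2 A, 1/2 AB.
Rh cross +/- × +/- → 3/4 Rh+, 1/4 Rh-.
Independent loci: P(type AB, Rh-positive) = 1/2 × 3/4 = 3/8.

3/8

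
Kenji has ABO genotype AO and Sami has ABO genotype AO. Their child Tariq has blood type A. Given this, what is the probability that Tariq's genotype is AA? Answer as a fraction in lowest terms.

1/3

Cross AO × AO → 1/4 AA, 1/2 AO, 1/4 OO.
Type-A genotypes among offspring: AA (1/4), AO (1/2); total 3/4.
P(AA | type A) = (1/4) / (3/4) = 1/3.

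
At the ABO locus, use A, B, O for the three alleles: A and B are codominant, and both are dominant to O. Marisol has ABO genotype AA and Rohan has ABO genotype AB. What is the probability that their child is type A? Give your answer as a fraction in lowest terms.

1/2

ABO cross AA × AB → offspring phenotypes: 1/2 A, 1/2 AB.
So P(type A) = 1/2.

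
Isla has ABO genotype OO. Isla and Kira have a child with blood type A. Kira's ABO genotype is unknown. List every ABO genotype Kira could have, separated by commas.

AA, AB, AO

For each candidate genotype of Kira, check whether crossing it with OO can produce every observed child phenotype.
  AA → possible child types {A} ✓
  AB → possible child types {A, B} ✓
  AO → possible child types {O, A} ✓
  BB → possible child types {B} ✗
  BO → possible child types {O, B} ✗
  OO → possible child types {O} ✗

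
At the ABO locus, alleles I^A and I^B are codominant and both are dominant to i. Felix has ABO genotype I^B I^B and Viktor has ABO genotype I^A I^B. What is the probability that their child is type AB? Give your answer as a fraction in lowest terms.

1/2

ABO cross I^B I^B × I^A I^B → offspring phenotypes: 1/2 B, 1/2 AB.
So P(type AB) = 1/2.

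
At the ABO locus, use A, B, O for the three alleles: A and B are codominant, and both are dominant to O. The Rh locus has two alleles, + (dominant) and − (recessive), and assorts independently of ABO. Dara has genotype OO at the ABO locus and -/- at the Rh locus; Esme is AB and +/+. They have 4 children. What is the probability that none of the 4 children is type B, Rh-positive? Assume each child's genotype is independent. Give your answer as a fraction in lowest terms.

1/16

ABO cross OO × AB → 1/2 A, 1/2 B.
Rh cross -/- × +/+ → 1 Rh+; so P(type B, Rh-positive) = 1/2 × 1 = 1/2 per child.
P(not type B, Rh-positive) = 1/2 for one child; (1/2)^4 = 1/16.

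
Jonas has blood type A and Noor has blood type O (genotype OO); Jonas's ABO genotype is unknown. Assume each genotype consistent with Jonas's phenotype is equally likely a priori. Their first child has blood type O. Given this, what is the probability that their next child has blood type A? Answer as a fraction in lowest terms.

Possible genotypes: Jonas ∈ {AA, AO}; Noor ∈ {OO}.
Weight each parental genotype pair by prior × P(type-O child):
  AO × OO: posterior weight 1; P(next child type A) = 1/2.
Weighted sum = 1/2.

1/2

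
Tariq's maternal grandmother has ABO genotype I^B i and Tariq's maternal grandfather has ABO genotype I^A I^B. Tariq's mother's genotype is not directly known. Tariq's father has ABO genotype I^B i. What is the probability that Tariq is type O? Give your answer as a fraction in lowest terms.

1/8

Tariq's mother's ABO genotype from I^B i × I^A I^B: 1/4 I^A I^B, 1/4 I^A i, 1/4 I^B I^B, 1/4 I^B i.
Crossing each possibility with the father I^B i and summing P(type O): 1/4·0 + 1/4·1/4 + 1/4·0 + 1/4·1/4 = 1/8.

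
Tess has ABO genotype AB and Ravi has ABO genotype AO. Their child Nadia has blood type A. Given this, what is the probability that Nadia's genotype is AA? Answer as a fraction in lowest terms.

Cross AB × AO → 1/4 AA, 1/4 AB, 1/4 AO, 1/4 BO.
Type-A genotypes among offspring: AA (1/4), AO (1/4); total 1/2.
P(AA | type A) = (1/4) / (1/2) = 1/2.

1/2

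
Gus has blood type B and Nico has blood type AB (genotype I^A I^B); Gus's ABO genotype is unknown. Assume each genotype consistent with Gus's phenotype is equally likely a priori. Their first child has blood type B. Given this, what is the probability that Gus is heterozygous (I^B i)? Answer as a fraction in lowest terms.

Possible genotypes: Gus ∈ {I^B I^B, I^B i}; Nico ∈ {I^A I^B}.
Weight each parental genotype pair by prior × P(type-B child):
  I^B I^B × I^A I^B: posterior weight 1/2.
  I^B i × I^A I^B: posterior weight 1/2.
Sum the posterior weight over pairs where Gus is I^B i: 1/2.

1/2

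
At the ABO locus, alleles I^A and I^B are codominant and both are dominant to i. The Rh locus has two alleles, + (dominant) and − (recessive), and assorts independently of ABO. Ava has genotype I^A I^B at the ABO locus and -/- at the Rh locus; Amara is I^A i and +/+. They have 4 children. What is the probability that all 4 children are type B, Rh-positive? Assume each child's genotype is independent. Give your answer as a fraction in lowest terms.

ABO cross I^A I^B × I^A i → 1/2 A, 1/4 B, 1/4 AB.
Rh cross -/- × +/+ → 1 Rh+; so P(type B, Rh-positive) = 1/4 × 1 = 1/4 per child.
All 4 independent: (1/4)^4 = 1/256.

1/256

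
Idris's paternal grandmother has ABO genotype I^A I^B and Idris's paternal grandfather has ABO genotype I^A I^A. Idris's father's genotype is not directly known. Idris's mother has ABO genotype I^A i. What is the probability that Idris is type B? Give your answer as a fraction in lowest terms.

1/8

Idris's father's ABO genotype from I^A I^B × I^A I^A: 1/2 I^A I^A, 1/2 I^A I^B.
Crossing each possibility with the mother I^A i and summing P(type B): 1/2·0 + 1/2·1/4 = 1/8.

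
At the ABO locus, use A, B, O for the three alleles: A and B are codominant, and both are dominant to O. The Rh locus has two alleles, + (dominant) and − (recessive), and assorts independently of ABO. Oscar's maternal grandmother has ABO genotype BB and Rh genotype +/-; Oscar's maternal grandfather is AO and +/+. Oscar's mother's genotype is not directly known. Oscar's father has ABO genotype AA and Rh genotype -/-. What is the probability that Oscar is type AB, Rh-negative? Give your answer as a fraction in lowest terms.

1/8

Oscar's mother's ABO genotype from BB × AO: 1/2 AB, 1/2 BO.
Crossing each possibility with the father AA and summing P(type AB): 1/2·1/2 + 1/2·1/2 = 1/2.
Similarly for Rh via the mother's Rh distribution: P(Rh-) = 1/4.
Independent loci: 1/2 × 1/4 = 1/8.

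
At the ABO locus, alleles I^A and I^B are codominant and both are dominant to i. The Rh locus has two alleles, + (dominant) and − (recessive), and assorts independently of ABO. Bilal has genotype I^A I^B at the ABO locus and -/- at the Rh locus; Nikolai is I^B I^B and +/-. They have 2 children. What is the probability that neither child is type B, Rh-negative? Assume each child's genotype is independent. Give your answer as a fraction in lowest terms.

ABO cross I^A I^B × I^B I^B → 1/2 B, 1/2 AB.
Rh cross -/- × +/- → 1/2 Rh+, 1/2 Rh-; so P(type B, Rh-negative) = 1/2 × 1/2 = 1/4 per child.
P(not type B, Rh-negative) = 3/4 for one child; (3/4)^2 = 9/16.

9/16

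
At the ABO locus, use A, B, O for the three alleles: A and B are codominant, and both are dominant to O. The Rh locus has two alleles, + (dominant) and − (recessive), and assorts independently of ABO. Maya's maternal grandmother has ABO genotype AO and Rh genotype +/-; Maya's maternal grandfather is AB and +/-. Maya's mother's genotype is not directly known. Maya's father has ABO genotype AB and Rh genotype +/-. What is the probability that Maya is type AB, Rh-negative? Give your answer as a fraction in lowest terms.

Maya's mother's ABO genotype from AO × AB: 1/4 AA, 1/4 AB, 1/4 AO, 1/4 BO.
Crossing each possibility with the father AB and summing P(type AB): 1/4·1/2 + 1/4·1/2 + 1/4·1/4 + 1/4·1/4 = 3/8.
Similarly for Rh via the mother's Rh distribution: P(Rh-) = 1/4.
Independent loci: 3/8 × 1/4 = 3/32.

3/32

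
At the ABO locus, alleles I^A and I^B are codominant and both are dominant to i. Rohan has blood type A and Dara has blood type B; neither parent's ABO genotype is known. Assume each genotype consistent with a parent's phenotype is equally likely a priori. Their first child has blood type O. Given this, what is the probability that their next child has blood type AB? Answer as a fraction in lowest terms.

Possible genotypes: Rohan ∈ {I^A I^A, I^A i}; Dara ∈ {I^B I^B, I^B i}.
Weight each parental genotype pair by prior × P(type-O child):
  I^A i × I^B i: posterior weight 1; P(next child type AB) = 1/4.
Weighted sum = 1/4.

1/4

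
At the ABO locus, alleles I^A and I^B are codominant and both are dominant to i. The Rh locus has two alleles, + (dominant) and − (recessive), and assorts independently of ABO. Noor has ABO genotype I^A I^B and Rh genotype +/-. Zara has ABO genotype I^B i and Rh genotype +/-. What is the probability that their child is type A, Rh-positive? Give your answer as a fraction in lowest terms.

3/16

ABO cross I^A I^B × I^B i → offspring phenotypes: 1/4 A, 1/2 B, 1/4 AB.
Rh cross +/- × +/- → 3/4 Rh+, 1/4 Rh-.
Independent loci: P(type A, Rh-positive) = 1/4 × 3/4 = 3/16.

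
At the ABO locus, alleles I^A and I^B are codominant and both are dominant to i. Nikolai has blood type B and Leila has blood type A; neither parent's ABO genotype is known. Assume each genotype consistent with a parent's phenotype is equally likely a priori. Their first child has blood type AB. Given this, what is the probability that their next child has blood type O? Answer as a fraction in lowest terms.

Possible genotypes: Nikolai ∈ {I^B I^B, I^B i}; Leila ∈ {I^A I^A, I^A i}.
Weight each parental genotype pair by prior × P(type-AB child):
  I^B I^B × I^A I^A: posterior weight 4/9; P(next child type O) = 0.
  I^B I^B × I^A i: posterior weight 2/9; P(next child type O) = 0.
  I^B i × I^A I^A: posterior weight 2/9; P(next child type O) = 0.
  I^B i × I^A i: posterior weight 1/9; P(next child type O) = 1/4.
Weighted sum = 1/36.

1/36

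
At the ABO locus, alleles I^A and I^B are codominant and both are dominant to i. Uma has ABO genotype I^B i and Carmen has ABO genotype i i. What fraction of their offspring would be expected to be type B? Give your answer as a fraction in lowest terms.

1/2

ABO cross I^B i × i i → offspring phenotypes: 1/2 O, 1/2 B.
So P(type B) = 1/2.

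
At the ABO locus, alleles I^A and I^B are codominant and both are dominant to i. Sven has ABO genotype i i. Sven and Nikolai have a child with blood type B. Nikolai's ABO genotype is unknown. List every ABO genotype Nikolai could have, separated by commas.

I^A I^B, I^B I^B, I^B i

For each candidate genotype of Nikolai, check whether crossing it with i i can produce every observed child phenotype.
  I^A I^A → possible child types {A} ✗
  I^A I^B → possible child types {A, B} ✓
  I^A i → possible child types {O, A} ✗
  I^B I^B → possible child types {B} ✓
  I^B i → possible child types {O, B} ✓
  i i → possible child types {O} ✗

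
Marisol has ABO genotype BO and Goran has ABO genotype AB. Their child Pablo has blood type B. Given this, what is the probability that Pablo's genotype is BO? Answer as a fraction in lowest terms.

1/2

Cross BO × AB → 1/4 AB, 1/4 AO, 1/4 BB, 1/4 BO.
Type-B genotypes among offspring: BB (1/4), BO (1/4); total 1/2.
P(BO | type B) = (1/4) / (1/2) = 1/2.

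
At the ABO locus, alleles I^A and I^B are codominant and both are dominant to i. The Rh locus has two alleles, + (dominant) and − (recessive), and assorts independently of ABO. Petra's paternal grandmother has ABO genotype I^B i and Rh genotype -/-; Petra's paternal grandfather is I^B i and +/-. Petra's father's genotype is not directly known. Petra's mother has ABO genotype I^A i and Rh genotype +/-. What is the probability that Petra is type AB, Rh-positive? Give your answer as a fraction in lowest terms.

Petra's father's ABO genotype from I^B i × I^B i: 1/4 I^B I^B, 1/2 I^B i, 1/4 i i.
Crossing each possibility with the mother I^A i and summing P(type AB): 1/4·1/2 + 1/2·1/4 + 1/4·0 = 1/4.
Similarly for Rh via the father's Rh distribution: P(Rh+) = 5/8.
Independent loci: 1/4 × 5/8 = 5/32.

5/32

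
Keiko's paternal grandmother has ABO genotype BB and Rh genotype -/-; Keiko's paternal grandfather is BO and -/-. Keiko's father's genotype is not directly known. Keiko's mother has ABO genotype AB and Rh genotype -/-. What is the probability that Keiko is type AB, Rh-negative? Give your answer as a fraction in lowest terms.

Keiko's father's ABO genotype from BB × BO: 1/2 BB, 1/2 BO.
Crossing each possibility with the mother AB and summing P(type AB): 1/2·1/2 + 1/2·1/4 = 3/8.
Similarly for Rh via the father's Rh distribution: P(Rh-) = 1.
Independent loci: 3/8 × 1 = 3/8.

3/8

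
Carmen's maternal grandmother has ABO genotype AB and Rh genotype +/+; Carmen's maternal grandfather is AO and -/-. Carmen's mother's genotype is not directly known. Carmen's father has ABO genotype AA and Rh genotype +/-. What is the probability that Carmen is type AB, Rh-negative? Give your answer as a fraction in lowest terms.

Carmen's mother's ABO genotype from AB × AO: 1/4 AA, 1/4 AB, 1/4 AO, 1/4 BO.
Crossing each possibility with the father AA and summing P(type AB): 1/4·0 + 1/4·1/2 + 1/4·0 + 1/4·1/2 = 1/4.
Similarly for Rh via the mother's Rh distribution: P(Rh-) = 1/4.
Independent loci: 1/4 × 1/4 = 1/16.

1/16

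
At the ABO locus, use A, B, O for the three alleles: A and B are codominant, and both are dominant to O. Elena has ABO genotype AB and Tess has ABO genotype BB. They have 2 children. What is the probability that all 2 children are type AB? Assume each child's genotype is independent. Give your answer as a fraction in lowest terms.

1/4

ABO cross AB × BB → 1/2 B, 1/2 AB.
So P(type AB) = 1/2 per child.
All 2 independent: (1/2)^2 = 1/4.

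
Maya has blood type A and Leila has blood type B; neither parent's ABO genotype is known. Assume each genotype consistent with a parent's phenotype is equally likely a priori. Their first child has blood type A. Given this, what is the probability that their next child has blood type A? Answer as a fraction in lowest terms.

Possible genotypes: Maya ∈ {I^A I^A, I^A i}; Leila ∈ {I^B I^B, I^B i}.
Weight each parental genotype pair by prior × P(type-A child):
  I^A I^A × I^B i: posterior weight 2/3; P(next child type A) = 1/2.
  I^A i × I^B i: posterior weight 1/3; P(next child type A) = 1/4.
Weighted sum = 5/12.

5/12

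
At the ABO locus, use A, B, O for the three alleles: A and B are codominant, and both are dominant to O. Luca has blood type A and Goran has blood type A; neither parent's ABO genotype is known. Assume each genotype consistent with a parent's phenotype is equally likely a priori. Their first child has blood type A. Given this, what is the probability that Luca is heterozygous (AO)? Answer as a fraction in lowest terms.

Possible genotypes: Luca ∈ {AA, AO}; Goran ∈ {AA, AO}.
Weight each parental genotype pair by prior × P(type-A child):
  AA × AA: posterior weight 4/15.
  AA × AO: posterior weight 4/15.
  AO × AA: posterior weight 4/15.
  AO × AO: posterior weight 1/5.
Sum the posterior weight over pairs where Luca is AO: 7/15.

7/15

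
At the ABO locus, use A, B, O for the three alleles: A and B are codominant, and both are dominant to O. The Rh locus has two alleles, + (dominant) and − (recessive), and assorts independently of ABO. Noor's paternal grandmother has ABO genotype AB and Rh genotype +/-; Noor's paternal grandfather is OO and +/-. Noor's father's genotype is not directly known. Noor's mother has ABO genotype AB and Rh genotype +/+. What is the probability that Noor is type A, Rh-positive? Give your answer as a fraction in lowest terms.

3/8

Noor's father's ABO genotype from AB × OO: 1/2 AO, 1/2 BO.
Crossing each possibility with the mother AB and summing P(type A): 1/2·1/2 + 1/2·1/4 = 3/8.
Similarly for Rh via the father's Rh distribution: P(Rh+) = 1.
Independent loci: 3/8 × 1 = 3/8.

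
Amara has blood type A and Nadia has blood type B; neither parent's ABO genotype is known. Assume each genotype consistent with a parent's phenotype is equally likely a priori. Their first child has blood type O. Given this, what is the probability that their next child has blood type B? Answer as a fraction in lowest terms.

Possible genotypes: Amara ∈ {I^A I^A, I^A i}; Nadia ∈ {I^B I^B, I^B i}.
Weight each parental genotype pair by prior × P(type-O child):
  I^A i × I^B i: posterior weight 1; P(next child type B) = 1/4.
Weighted sum = 1/4.

1/4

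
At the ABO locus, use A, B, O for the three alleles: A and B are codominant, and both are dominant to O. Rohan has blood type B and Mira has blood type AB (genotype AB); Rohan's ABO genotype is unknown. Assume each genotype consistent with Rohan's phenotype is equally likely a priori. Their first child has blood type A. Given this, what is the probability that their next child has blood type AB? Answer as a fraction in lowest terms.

1/4

Possible genotypes: Rohan ∈ {BB, BO}; Mira ∈ {AB}.
Weight each parental genotype pair by prior × P(type-A child):
  BO × AB: posterior weight 1; P(next child type AB) = 1/4.
Weighted sum = 1/4.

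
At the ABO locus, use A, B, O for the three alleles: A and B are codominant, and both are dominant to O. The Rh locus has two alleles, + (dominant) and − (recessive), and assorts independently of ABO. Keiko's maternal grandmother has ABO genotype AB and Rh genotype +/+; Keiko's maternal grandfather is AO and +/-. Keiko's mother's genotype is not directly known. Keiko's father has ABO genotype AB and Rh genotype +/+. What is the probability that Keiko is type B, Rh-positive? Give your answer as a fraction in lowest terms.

1/4

Keiko's mother's ABO genotype from AB × AO: 1/4 AA, 1/4 AB, 1/4 AO, 1/4 BO.
Crossing each possibility with the father AB and summing P(type B): 1/4·0 + 1/4·1/4 + 1/4·1/4 + 1/4·1/2 = 1/4.
Similarly for Rh via the mother's Rh distribution: P(Rh+) = 1.
Independent loci: 1/4 × 1 = 1/4.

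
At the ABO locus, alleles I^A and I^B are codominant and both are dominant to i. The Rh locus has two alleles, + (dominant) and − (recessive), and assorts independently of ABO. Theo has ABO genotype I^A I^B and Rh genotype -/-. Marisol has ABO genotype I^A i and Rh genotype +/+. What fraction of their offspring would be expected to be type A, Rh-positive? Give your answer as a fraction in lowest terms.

ABO cross I^A I^B × I^A i → offspring phenotypes: 1/2 A, 1/4 B, 1/4 AB.
Rh cross -/- × +/+ → 1 Rh+.
Independent loci: P(type A, Rh-positive) = 1/2 × 1 = 1/2.

1/2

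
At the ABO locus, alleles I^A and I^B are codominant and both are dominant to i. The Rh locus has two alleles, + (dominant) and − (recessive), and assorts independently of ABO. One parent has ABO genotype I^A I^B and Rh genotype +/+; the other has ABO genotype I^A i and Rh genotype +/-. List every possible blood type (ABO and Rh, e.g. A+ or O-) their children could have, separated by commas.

Gametes from I^A I^B × I^A i give offspring ABO genotypes I^A I^A, I^A I^B, I^A i, I^B i, i.e. phenotypes A, B, AB.
Rh cross +/+ × +/- → phenotypes Rh+.
Combining independently: A+, B+, AB+.

A+, B+, AB+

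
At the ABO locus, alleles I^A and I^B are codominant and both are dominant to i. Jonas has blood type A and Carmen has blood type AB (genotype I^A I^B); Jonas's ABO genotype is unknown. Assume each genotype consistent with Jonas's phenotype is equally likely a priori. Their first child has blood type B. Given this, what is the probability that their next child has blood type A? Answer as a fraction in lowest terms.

Possible genotypes: Jonas ∈ {I^A I^A, I^A i}; Carmen ∈ {I^A I^B}.
Weight each parental genotype pair by prior × P(type-B child):
  I^A i × I^A I^B: posterior weight 1; P(next child type A) = 1/2.
Weighted sum = 1/2.

1/2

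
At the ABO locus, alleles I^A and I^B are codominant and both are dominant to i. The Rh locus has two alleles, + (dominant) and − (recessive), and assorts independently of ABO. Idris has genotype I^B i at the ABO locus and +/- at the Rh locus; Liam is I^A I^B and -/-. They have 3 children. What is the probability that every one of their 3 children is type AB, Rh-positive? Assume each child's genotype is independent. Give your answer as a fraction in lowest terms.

1/512

ABO cross I^B i × I^A I^B → 1/4 A, 1/2 B, 1/4 AB.
Rh cross +/- × -/- → 1/2 Rh+, 1/2 Rh-; so P(type AB, Rh-positive) = 1/4 × 1/2 = 1/8 per child.
All 3 independent: (1/8)^3 = 1/512.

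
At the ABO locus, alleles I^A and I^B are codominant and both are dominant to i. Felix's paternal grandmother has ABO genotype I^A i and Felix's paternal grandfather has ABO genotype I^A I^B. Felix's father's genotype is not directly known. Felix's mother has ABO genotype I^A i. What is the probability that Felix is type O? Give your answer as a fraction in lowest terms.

1/8

Felix's father's ABO genotype from I^A i × I^A I^B: 1/4 I^A I^A, 1/4 I^A I^B, 1/4 I^A i, 1/4 I^B i.
Crossing each possibility with the mother I^A i and summing P(type O): 1/4·0 + 1/4·0 + 1/4·1/4 + 1/4·1/4 = 1/8.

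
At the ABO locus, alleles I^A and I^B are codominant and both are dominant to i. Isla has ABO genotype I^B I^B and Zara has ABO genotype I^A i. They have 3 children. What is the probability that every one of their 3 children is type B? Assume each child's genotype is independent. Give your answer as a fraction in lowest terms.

1/8

ABO cross I^B I^B × I^A i → 1/2 B, 1/2 AB.
So P(type B) = 1/2 per child.
All 3 independent: (1/2)^3 = 1/8.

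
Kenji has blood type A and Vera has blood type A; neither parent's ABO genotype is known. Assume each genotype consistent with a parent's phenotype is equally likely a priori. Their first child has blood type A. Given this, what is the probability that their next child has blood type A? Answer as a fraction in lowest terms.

19/20

Possible genotypes: Kenji ∈ {AA, AO}; Vera ∈ {AA, AO}.
Weight each parental genotype pair by prior × P(type-A child):
  AA × AA: posterior weight 4/15; P(next child type A) = 1.
  AA × AO: posterior weight 4/15; P(next child type A) = 1.
  AO × AA: posterior weight 4/15; P(next child type A) = 1.
  AO × AO: posterior weight 1/5; P(next child type A) = 3/4.
Weighted sum = 19/20.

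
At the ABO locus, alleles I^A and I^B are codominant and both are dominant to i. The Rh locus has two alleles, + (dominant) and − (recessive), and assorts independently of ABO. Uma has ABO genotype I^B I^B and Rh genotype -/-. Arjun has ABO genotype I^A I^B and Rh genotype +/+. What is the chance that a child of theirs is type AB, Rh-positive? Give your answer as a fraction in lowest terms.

ABO cross I^B I^B × I^A I^B → offspring phenotypes: 1/2 B, 1/2 AB.
Rh cross -/- × +/+ → 1 Rh+.
Independent loci: P(type AB, Rh-positive) = 1/2 × 1 = 1/2.

1/2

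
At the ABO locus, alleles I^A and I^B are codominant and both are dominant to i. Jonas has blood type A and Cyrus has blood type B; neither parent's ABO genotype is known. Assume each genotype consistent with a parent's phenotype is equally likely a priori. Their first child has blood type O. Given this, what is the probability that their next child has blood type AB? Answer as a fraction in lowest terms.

Possible genotypes: Jonas ∈ {I^A I^A, I^A i}; Cyrus ∈ {I^B I^B, I^B i}.
Weight each parental genotype pair by prior × P(type-O child):
  I^A i × I^B i: posterior weight 1; P(next child type AB) = 1/4.
Weighted sum = 1/4.

1/4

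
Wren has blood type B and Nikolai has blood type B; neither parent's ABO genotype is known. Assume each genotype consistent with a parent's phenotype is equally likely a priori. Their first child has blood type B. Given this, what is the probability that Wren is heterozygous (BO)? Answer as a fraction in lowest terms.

7/15

Possible genotypes: Wren ∈ {BB, BO}; Nikolai ∈ {BB, BO}.
Weight each parental genotype pair by prior × P(type-B child):
  BB × BB: posterior weight 4/15.
  BB × BO: posterior weight 4/15.
  BO × BB: posterior weight 4/15.
  BO × BO: posterior weight 1/5.
Sum the posterior weight over pairs where Wren is BO: 7/15.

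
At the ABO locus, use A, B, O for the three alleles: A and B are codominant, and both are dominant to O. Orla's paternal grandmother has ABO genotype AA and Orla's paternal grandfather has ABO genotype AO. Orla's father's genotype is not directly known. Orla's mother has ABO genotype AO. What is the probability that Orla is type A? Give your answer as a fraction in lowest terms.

7/8

Orla's father's ABO genotype from AA × AO: 1/2 AA, 1/2 AO.
Crossing each possibility with the mother AO and summing P(type A): 1/2·1 + 1/2·3/4 = 7/8.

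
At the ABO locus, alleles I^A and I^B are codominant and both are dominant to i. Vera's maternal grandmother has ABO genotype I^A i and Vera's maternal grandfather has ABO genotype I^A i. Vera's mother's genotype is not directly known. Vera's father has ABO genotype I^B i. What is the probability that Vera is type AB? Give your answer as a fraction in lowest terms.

1/4

Vera's mother's ABO genotype from I^A i × I^A i: 1/4 I^A I^A, 1/2 I^A i, 1/4 i i.
Crossing each possibility with the father I^B i and summing P(type AB): 1/4·1/2 + 1/2·1/4 + 1/4·0 = 1/4.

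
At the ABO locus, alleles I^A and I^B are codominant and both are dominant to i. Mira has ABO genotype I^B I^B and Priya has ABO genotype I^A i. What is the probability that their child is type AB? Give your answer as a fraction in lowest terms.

1/2

ABO cross I^B I^B × I^A i → offspring phenotypes: 1/2 B, 1/2 AB.
So P(type AB) = 1/2.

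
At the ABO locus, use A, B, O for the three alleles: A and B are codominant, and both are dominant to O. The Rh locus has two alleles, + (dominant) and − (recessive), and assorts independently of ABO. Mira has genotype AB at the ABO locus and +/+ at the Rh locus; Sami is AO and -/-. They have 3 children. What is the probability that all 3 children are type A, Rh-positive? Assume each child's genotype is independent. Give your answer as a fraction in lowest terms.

1/8

ABO cross AB × AO → 1/2 A, 1/4 B, 1/4 AB.
Rh cross +/+ × -/- → 1 Rh+; so P(type A, Rh-positive) = 1/2 × 1 = 1/2 per child.
All 3 independent: (1/2)^3 = 1/8.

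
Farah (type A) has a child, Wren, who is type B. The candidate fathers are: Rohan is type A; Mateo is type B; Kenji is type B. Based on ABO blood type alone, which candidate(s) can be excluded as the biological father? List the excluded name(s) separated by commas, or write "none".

Rohan

A candidate is excluded only if no genotype consistent with his phenotype could produce a type B child with a type A mother.
Rohan (type A): no genotype consistent with that phenotype can produce a type-B child with a type-A mother.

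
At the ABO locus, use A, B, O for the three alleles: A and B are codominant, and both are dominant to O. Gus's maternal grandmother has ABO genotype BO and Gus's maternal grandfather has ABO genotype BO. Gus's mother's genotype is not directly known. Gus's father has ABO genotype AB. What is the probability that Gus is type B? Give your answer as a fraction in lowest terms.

Gus's mother's ABO genotype from BO × BO: 1/4 BB, 1/2 BO, 1/4 OO.
Crossing each possibility with the father AB and summing P(type B): 1/4·1/2 + 1/2·1/2 + 1/4·1/2 = 1/2.

1/2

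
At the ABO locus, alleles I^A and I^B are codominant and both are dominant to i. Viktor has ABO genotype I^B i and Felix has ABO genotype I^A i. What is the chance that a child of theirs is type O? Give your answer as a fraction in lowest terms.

ABO cross I^B i × I^A i → offspring phenotypes: 1/4 O, 1/4 A, 1/4 B, 1/4 AB.
So P(type O) = 1/4.

1/4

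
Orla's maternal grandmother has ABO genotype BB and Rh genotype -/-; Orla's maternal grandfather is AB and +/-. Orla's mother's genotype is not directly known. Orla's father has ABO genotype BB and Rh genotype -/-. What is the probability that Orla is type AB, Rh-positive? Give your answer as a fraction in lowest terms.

1/16

Orla's mother's ABO genotype from BB × AB: 1/2 AB, 1/2 BB.
Crossing each possibility with the father BB and summing P(type AB): 1/2·1/2 + 1/2·0 = 1/4.
Similarly for Rh via the mother's Rh distribution: P(Rh+) = 1/4.
Independent loci: 1/4 × 1/4 = 1/16.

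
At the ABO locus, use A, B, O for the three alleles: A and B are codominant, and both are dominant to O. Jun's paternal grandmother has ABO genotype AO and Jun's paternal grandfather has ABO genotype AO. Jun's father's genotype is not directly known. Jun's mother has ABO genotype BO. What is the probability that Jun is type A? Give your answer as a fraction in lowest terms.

1/4

Jun's father's ABO genotype from AO × AO: 1/4 AA, 1/2 AO, 1/4 OO.
Crossing each possibility with the mother BO and summing P(type A): 1/4·1/2 + 1/2·1/4 + 1/4·0 = 1/4.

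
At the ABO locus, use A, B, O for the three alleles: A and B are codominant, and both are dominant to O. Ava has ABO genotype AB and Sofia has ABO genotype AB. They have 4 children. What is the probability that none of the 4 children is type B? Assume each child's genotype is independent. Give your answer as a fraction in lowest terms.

ABO cross AB × AB → 1/4 A, 1/4 B, 1/2 AB.
So P(type B) = 1/4 per child.
P(not type B) = 3/4 for one child; (3/4)^4 = 81/256.

81/256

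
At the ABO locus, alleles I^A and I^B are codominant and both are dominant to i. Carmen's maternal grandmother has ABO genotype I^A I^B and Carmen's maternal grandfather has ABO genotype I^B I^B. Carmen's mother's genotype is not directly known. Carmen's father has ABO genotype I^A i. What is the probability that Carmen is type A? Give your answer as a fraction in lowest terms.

Carmen's mother's ABO genotype from I^A I^B × I^B I^B: 1/2 I^A I^B, 1/2 I^B I^B.
Crossing each possibility with the father I^A i and summing P(type A): 1/2·1/2 + 1/2·0 = 1/4.

1/4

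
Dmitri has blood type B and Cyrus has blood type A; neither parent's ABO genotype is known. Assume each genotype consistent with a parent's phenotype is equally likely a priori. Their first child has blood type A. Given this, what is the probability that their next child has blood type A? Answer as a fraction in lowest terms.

Possible genotypes: Dmitri ∈ {BB, BO}; Cyrus ∈ {AA, AO}.
Weight each parental genotype pair by prior × P(type-A child):
  BO × AA: posterior weight 2/3; P(next child type A) = 1/2.
  BO × AO: posterior weight 1/3; P(next child type A) = 1/4.
Weighted sum = 5/12.

5/12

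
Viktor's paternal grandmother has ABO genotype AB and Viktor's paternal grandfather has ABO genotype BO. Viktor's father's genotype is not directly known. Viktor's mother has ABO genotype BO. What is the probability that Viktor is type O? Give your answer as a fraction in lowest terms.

1/8

Viktor's father's ABO genotype from AB × BO: 1/4 AB, 1/4 AO, 1/4 BB, 1/4 BO.
Crossing each possibility with the mother BO and summing P(type O): 1/4·0 + 1/4·1/4 + 1/4·0 + 1/4·1/4 = 1/8.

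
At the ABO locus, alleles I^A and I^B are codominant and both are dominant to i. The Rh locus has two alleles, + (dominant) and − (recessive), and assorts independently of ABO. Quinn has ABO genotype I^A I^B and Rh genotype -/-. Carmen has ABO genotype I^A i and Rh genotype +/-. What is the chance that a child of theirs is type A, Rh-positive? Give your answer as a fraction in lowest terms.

ABO cross I^A I^B × I^A i → offspring phenotypes: 1/2 A, 1/4 B, 1/4 AB.
Rh cross -/- × +/- → 1/2 Rh+, 1/2 Rh-.
Independent loci: P(type A, Rh-positive) = 1/2 × 1/2 = 1/4.

1/4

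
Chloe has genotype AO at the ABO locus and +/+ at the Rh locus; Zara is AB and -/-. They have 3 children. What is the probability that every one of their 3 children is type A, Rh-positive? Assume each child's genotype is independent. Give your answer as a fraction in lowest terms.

1/8

ABO cross AO × AB → 1/2 A, 1/4 B, 1/4 AB.
Rh cross +/+ × -/- → 1 Rh+; so P(type A, Rh-positive) = 1/2 × 1 = 1/2 per child.
All 3 independent: (1/2)^3 = 1/8.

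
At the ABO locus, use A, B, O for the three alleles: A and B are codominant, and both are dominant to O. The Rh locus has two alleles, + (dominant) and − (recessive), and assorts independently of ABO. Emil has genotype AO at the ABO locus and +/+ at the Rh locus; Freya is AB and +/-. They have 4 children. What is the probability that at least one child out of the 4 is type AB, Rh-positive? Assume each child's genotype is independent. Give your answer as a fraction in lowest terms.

ABO cross AO × AB → 1/2 A, 1/4 B, 1/4 AB.
Rh cross +/+ × +/- → 1 Rh+; so P(type AB, Rh-positive) = 1/4 × 1 = 1/4 per child.
P(none) = (3/4)^4 = 81/256; P(at least one) = 1 − 81/256 = 175/256.

175/256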